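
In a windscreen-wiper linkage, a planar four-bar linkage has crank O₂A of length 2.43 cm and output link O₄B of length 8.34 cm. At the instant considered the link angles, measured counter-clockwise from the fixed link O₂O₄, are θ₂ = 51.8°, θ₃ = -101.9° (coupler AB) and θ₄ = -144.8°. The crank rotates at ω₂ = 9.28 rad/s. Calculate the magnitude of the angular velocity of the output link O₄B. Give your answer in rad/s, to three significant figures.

1.76

ω₂ = 9.28 rad/s
Differentiating the loop-closure r₂e^{iθ₂}+r₃e^{iθ₃}=r₁+r₄e^{iθ₄} gives r₂ω₂e^{iθ₂}+r₃ω₃e^{iθ₃}=r₄ω₄e^{iθ₄}.
Eliminating the other unknown: ω₄ = r₂ω₂ sin(θ₂−θ₃) / [r₄ sin(θ₄−θ₃)].
Numerator sine = +0.44307; denominator sine = -0.68072.
Result = 0.0243·9.28·(+0.44307) / (0.0834·(-0.68072)) = -1.7599 rad/s; magnitude 1.7599 rad/s.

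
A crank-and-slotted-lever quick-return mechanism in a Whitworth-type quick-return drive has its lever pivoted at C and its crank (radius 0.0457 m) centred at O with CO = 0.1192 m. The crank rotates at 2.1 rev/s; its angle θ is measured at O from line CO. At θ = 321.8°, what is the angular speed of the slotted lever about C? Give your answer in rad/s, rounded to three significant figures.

ω = 13.19 rad/s (from 2.1 rev/s).
Crank pin A relative to C: A = (d + r cosθ, r sinθ); lever angle φ = atan2(r sinθ, d + r cosθ).
Differentiating tanφ: φ̇ = rω(d cosθ + r)/(d² + r² + 2dr cosθ).
d² + r² + 2dr cosθ = |CA|² = 0.0248589 m²;  d cosθ + r = +0.13937 m.
|ω_lever| = |0.0457·13.19·+0.13937| / 0.0248589 = 3.3808 rad/s.

3.38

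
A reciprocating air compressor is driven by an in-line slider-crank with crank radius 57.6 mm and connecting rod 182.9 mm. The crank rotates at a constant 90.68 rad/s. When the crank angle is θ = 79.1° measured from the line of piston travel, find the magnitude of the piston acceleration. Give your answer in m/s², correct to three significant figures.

55.5

ω = 90.68 rad/s
x(θ) = r cosθ + √(L² − r² sin²θ); with ω constant, a = ω²·d²x/dθ².
d²x/dθ² = −r cosθ − r²(cos2θ)/√u − r⁴ sin²2θ/(4u^{3/2}),  u = L² − r² sin²θ = 0.0302533 m².
Substituting r = 0.0576 m, L = 0.1829 m, θ = 79.1°: d²x/dθ² = +0.0067466 m.
a = ω²·d²x/dθ² = (90.68)²·(+0.0067466) = +55.476 m/s²;  |a| = 55.476 m/s².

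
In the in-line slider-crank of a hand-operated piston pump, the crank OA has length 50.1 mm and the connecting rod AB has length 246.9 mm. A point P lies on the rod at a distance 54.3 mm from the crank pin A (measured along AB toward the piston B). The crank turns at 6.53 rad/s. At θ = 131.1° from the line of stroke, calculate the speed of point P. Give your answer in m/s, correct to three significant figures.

ω = 6.53 rad/s.  Crank-pin speed |V_A| = rω = 0.32715 m/s, perpendicular to OA.
Rod angle: sinφ = −(r/L) sinθ ⇒ φ = -8.796°; ω_rod = −rω cosθ/√(L²−r²sin²θ) = +0.88142 rad/s.
V_P = V_A + ω_rod × AP, with AP = 0.0543 m along the rod.
Components: V_Px = −rω sinθ − a·ω_rod·sinφ = -0.23921 m/s;  V_Py = rω cosθ + a·ω_rod·cosφ = -0.16776 m/s.
|V_P| = √(V_Px² + V_Py²) = 0.29218 m/s.

0.292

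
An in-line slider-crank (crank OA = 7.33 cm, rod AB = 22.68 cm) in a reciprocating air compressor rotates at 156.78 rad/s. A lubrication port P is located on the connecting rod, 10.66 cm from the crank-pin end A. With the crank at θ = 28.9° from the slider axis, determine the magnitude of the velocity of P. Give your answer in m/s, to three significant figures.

8.25

ω = 156.8 rad/s.  Crank-pin speed |V_A| = rω = 11.492 m/s, perpendicular to OA.
Rod angle: sinφ = −(r/L) sinθ ⇒ φ = -8.986°; ω_rod = −rω cosθ/√(L²−r²sin²θ) = -44.911 rad/s.
V_P = V_A + ω_rod × AP, with AP = 0.1066 m along the rod.
Components: V_Px = −rω sinθ − a·ω_rod·sinφ = -6.3016 m/s;  V_Py = rω cosθ + a·ω_rod·cosφ = +5.3321 m/s.
|V_P| = √(V_Px² + V_Py²) = 8.2548 m/s.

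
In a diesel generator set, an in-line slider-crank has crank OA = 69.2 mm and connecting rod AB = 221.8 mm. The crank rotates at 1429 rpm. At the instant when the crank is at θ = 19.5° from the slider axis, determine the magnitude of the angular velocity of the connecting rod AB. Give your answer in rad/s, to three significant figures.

ω = 149.6 rad/s (converted from 1429 rpm).
The rod makes angle φ with the slider axis where L sinφ = r sinθ; differentiating, L cosφ·φ̇ = r ω cosθ.
L cosφ = √(L² − r² sin²θ) = 0.22059 m.
|ω_rod| = r ω |cosθ| / √(L² − r² sin²θ) = 0.0692·149.6·0.94264/0.22059 = 44.251 rad/s.

44.3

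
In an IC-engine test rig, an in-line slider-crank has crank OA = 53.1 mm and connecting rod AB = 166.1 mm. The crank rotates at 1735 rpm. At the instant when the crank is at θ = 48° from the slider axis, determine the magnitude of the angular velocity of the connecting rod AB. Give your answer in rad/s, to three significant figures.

40.0

ω = 181.7 rad/s (converted from 1735 rpm).
The rod makes angle φ with the slider axis where L sinφ = r sinθ; differentiating, L cosφ·φ̇ = r ω cosθ.
L cosφ = √(L² − r² sin²θ) = 0.16134 m.
|ω_rod| = r ω |cosθ| / √(L² − r² sin²θ) = 0.0531·181.7·0.66913/0.16134 = 40.011 rad/s.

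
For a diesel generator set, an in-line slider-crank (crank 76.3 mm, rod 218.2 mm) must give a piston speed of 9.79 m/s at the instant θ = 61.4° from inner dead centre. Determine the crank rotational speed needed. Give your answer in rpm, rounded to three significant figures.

For an in-line slider-crank, |v_piston| = rω|sinθ|·[1 + r cosθ/√(L² − r² sin²θ)].
With r = 0.0763 m, L = 0.2182 m, θ = 61.4°: the bracketed kinematic factor |dx/dθ| = 0.078773 m.
ω = v/|dx/dθ| = 9.79/0.078773 = 124.28 rad/s.
N = 60ω/(2π) = 1186.8 rpm.

1190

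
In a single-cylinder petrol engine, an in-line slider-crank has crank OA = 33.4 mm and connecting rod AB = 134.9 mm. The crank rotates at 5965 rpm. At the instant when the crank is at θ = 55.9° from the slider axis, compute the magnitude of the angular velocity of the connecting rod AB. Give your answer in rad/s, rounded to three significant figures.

ω = 624.7 rad/s (converted from 5965 rpm).
The rod makes angle φ with the slider axis where L sinφ = r sinθ; differentiating, L cosφ·φ̇ = r ω cosθ.
L cosφ = √(L² − r² sin²θ) = 0.13203 m.
|ω_rod| = r ω |cosθ| / √(L² − r² sin²θ) = 0.0334·624.7·0.56064/0.13203 = 88.589 rad/s.

88.6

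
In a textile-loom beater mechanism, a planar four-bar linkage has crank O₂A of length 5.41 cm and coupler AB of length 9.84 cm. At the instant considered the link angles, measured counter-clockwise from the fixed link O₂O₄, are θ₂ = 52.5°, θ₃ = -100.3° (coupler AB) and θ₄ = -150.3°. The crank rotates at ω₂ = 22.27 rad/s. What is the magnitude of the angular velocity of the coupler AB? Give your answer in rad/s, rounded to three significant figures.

6.19

ω₂ = 22.27 rad/s
Differentiating the loop-closure r₂e^{iθ₂}+r₃e^{iθ₃}=r₁+r₄e^{iθ₄} gives r₂ω₂e^{iθ₂}+r₃ω₃e^{iθ₃}=r₄ω₄e^{iθ₄}.
Eliminating the other unknown: ω₃ = r₂ω₂ sin(θ₄−θ₂) / [r₃ sin(θ₃−θ₄)].
Numerator sine = +0.38752; denominator sine = +0.76604.
Result = 0.0541·22.27·(+0.38752) / (0.0984·(+0.76604)) = +6.1938 rad/s; magnitude 6.1938 rad/s.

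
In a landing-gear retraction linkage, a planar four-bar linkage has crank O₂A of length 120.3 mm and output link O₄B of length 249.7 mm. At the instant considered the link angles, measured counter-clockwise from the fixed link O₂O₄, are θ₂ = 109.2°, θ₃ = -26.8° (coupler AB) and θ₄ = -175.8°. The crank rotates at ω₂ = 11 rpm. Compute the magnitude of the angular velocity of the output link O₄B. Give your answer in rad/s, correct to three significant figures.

ω₂ = 1.152 rad/s (from 11 rpm).
Differentiating the loop-closure r₂e^{iθ₂}+r₃e^{iθ₃}=r₁+r₄e^{iθ₄} gives r₂ω₂e^{iθ₂}+r₃ω₃e^{iθ₃}=r₄ω₄e^{iθ₄}.
Eliminating the other unknown: ω₄ = r₂ω₂ sin(θ₂−θ₃) / [r₄ sin(θ₄−θ₃)].
Numerator sine = +0.69466; denominator sine = -0.51504.
Result = 0.1203·1.152·(+0.69466) / (0.2497·(-0.51504)) = -0.74851 rad/s; magnitude 0.74851 rad/s.

0.749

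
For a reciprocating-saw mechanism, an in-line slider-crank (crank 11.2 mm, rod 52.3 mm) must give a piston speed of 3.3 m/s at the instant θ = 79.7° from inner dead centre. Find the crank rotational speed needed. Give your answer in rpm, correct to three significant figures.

2750

For an in-line slider-crank, |v_piston| = rω|sinθ|·[1 + r cosθ/√(L² − r² sin²θ)].
With r = 0.0112 m, L = 0.0523 m, θ = 79.7°: the bracketed kinematic factor |dx/dθ| = 0.011451 m.
ω = v/|dx/dθ| = 3.3/0.011451 = 288.18 rad/s.
N = 60ω/(2π) = 2751.9 rpm.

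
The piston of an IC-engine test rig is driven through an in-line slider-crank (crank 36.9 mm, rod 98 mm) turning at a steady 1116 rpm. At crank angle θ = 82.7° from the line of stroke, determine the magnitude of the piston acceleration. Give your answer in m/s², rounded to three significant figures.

ω = 2π·1116/60 = 116.9 rad/s
x(θ) = r cosθ + √(L² − r² sin²θ); with ω constant, a = ω²·d²x/dθ².
d²x/dθ² = −r cosθ − r²(cos2θ)/√u − r⁴ sin²2θ/(4u^{3/2}),  u = L² − r² sin²θ = 0.00826437 m².
Substituting r = 0.0369 m, L = 0.098 m, θ = 82.7°: d²x/dθ² = +0.0097663 m.
a = ω²·d²x/dθ² = (116.9)²·(+0.0097663) = +133.39 m/s²;  |a| = 133.39 m/s².

133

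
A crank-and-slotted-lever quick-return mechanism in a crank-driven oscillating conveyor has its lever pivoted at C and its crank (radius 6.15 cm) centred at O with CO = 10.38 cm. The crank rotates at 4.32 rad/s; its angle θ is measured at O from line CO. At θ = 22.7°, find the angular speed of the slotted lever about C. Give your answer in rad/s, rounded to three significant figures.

ω = 4.32 rad/s
Crank pin A relative to C: A = (d + r cosθ, r sinθ); lever angle φ = atan2(r sinθ, d + r cosθ).
Differentiating tanφ: φ̇ = rω(d cosθ + r)/(d² + r² + 2dr cosθ).
d² + r² + 2dr cosθ = |CA|² = 0.0263351 m²;  d cosθ + r = +0.15726 m.
|ω_lever| = |0.0615·4.32·+0.15726| / 0.0263351 = 1.5865 rad/s.

1.59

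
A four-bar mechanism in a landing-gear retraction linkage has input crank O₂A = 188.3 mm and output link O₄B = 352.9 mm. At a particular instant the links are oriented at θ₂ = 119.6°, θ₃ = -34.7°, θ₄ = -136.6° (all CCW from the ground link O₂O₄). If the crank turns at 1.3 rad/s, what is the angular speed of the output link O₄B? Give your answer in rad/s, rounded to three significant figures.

0.307

ω₂ = 1.3 rad/s
Differentiating the loop-closure r₂e^{iθ₂}+r₃e^{iθ₃}=r₁+r₄e^{iθ₄} gives r₂ω₂e^{iθ₂}+r₃ω₃e^{iθ₃}=r₄ω₄e^{iθ₄}.
Eliminating the other unknown: ω₄ = r₂ω₂ sin(θ₂−θ₃) / [r₄ sin(θ₄−θ₃)].
Numerator sine = +0.43366; denominator sine = -0.97851.
Result = 0.1883·1.3·(+0.43366) / (0.3529·(-0.97851)) = -0.30742 rad/s; magnitude 0.30742 rad/s.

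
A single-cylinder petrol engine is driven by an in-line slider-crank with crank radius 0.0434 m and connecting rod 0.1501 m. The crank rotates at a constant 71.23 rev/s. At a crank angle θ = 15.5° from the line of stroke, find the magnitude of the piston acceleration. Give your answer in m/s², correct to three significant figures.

ω = 2π·71.2 = 447.6 rad/s
x(θ) = r cosθ + √(L² − r² sin²θ); with ω constant, a = ω²·d²x/dθ².
d²x/dθ² = −r cosθ − r²(cos2θ)/√u − r⁴ sin²2θ/(4u^{3/2}),  u = L² − r² sin²θ = 0.0223955 m².
Substituting r = 0.0434 m, L = 0.1501 m, θ = 15.5°: d²x/dθ² = -0.05268 m.
a = ω²·d²x/dθ² = (447.6)²·(-0.05268) = -10552 m/s²;  |a| = 10552 m/s².

10600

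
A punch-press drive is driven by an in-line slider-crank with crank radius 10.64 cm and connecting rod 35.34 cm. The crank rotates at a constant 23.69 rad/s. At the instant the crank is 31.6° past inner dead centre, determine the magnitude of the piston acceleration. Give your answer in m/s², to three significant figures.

ω = 23.69 rad/s
x(θ) = r cosθ + √(L² − r² sin²θ); with ω constant, a = ω²·d²x/dθ².
d²x/dθ² = −r cosθ − r²(cos2θ)/√u − r⁴ sin²2θ/(4u^{3/2}),  u = L² − r² sin²θ = 0.121783 m².
Substituting r = 0.1064 m, L = 0.3534 m, θ = 31.6°: d²x/dθ² = -0.10585 m.
a = ω²·d²x/dθ² = (23.69)²·(-0.10585) = -59.405 m/s²;  |a| = 59.405 m/s².

59.4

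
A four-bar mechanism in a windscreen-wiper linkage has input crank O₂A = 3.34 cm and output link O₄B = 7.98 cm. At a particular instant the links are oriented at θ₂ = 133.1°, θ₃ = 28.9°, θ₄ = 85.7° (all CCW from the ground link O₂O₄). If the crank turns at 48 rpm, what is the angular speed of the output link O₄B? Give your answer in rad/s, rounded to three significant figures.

ω₂ = 5.027 rad/s (from 48 rpm).
Differentiating the loop-closure r₂e^{iθ₂}+r₃e^{iθ₃}=r₁+r₄e^{iθ₄} gives r₂ω₂e^{iθ₂}+r₃ω₃e^{iθ₃}=r₄ω₄e^{iθ₄}.
Eliminating the other unknown: ω₄ = r₂ω₂ sin(θ₂−θ₃) / [r₄ sin(θ₄−θ₃)].
Numerator sine = +0.96945; denominator sine = +0.83676.
Result = 0.0334·5.027·(+0.96945) / (0.0798·(+0.83676)) = +2.4374 rad/s; magnitude 2.4374 rad/s.

2.44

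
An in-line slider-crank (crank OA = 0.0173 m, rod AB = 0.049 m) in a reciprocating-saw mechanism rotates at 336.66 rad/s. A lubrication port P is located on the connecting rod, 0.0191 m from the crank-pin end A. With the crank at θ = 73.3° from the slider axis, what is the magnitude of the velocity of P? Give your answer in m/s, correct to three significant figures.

5.90

ω = 336.7 rad/s.  Crank-pin speed |V_A| = rω = 5.8242 m/s, perpendicular to OA.
Rod angle: sinφ = −(r/L) sinθ ⇒ φ = -19.765°; ω_rod = −rω cosθ/√(L²−r²sin²θ) = -36.294 rad/s.
V_P = V_A + ω_rod × AP, with AP = 0.0191 m along the rod.
Components: V_Px = −rω sinθ − a·ω_rod·sinφ = -5.813 m/s;  V_Py = rω cosθ + a·ω_rod·cosφ = +1.0213 m/s.
|V_P| = √(V_Px² + V_Py²) = 5.902 m/s.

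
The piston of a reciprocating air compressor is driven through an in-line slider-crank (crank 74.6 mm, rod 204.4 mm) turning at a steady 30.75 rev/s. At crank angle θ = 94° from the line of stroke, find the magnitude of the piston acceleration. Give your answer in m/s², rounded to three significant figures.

ω = 2π·30.8 = 193.2 rad/s
x(θ) = r cosθ + √(L² − r² sin²θ); with ω constant, a = ω²·d²x/dθ².
d²x/dθ² = −r cosθ − r²(cos2θ)/√u − r⁴ sin²2θ/(4u^{3/2}),  u = L² − r² sin²θ = 0.0362413 m².
Substituting r = 0.0746 m, L = 0.2044 m, θ = 94°: d²x/dθ² = +0.034131 m.
a = ω²·d²x/dθ² = (193.2)²·(+0.034131) = +1274.1 m/s²;  |a| = 1274.1 m/s².

1270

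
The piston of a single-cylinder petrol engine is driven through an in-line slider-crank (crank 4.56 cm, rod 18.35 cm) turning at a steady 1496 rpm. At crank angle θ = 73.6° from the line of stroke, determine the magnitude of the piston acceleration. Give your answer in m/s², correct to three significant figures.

76.6

ω = 2π·1496/60 = 156.7 rad/s
x(θ) = r cosθ + √(L² − r² sin²θ); with ω constant, a = ω²·d²x/dθ².
d²x/dθ² = −r cosθ − r²(cos2θ)/√u − r⁴ sin²2θ/(4u^{3/2}),  u = L² − r² sin²θ = 0.0317586 m².
Substituting r = 0.0456 m, L = 0.1835 m, θ = 73.6°: d²x/dθ² = -0.003123 m.
a = ω²·d²x/dθ² = (156.7)²·(-0.003123) = -76.647 m/s²;  |a| = 76.647 m/s².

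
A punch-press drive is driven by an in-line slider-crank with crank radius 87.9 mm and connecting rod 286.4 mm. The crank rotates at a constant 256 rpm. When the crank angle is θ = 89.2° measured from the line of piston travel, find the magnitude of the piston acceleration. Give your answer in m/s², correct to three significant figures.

19.5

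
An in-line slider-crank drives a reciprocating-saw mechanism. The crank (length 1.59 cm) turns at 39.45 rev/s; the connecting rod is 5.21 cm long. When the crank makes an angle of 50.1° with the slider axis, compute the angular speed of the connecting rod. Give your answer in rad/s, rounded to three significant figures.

49.9

ω = 247.9 rad/s (converted from 39.45 rev/s).
The rod makes angle φ with the slider axis where L sinφ = r sinθ; differentiating, L cosφ·φ̇ = r ω cosθ.
L cosφ = √(L² − r² sin²θ) = 0.050652 m.
|ω_rod| = r ω |cosθ| / √(L² − r² sin²θ) = 0.0159·247.9·0.64145/0.050652 = 49.91 rad/s.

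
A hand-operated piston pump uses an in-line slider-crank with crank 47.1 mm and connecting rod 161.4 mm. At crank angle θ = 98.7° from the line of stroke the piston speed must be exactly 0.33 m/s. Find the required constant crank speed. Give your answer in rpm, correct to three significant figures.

For an in-line slider-crank, |v_piston| = rω|sinθ|·[1 + r cosθ/√(L² − r² sin²θ)].
With r = 0.0471 m, L = 0.1614 m, θ = 98.7°: the bracketed kinematic factor |dx/dθ| = 0.044412 m.
ω = v/|dx/dθ| = 0.33/0.044412 = 7.4305 rad/s.
N = 60ω/(2π) = 70.956 rpm.

71.0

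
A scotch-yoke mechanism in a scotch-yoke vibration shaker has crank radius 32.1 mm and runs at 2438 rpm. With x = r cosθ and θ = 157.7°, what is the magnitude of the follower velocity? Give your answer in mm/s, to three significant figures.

3110

ω = 255.3 rad/s (from 2438 rpm).
x = r cosθ ⇒ ẋ = −rω sinθ.
|v| = rω|sinθ| = 0.0321·255.3·|sin 157.7°| = 3.1098 m/s = 3109.8 mm/s.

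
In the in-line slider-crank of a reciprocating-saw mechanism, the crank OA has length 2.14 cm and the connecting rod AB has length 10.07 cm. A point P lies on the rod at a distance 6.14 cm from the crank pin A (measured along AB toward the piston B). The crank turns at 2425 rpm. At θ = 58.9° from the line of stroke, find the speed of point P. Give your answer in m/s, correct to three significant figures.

ω = 253.9 rad/s.  Crank-pin speed |V_A| = rω = 5.4344 m/s, perpendicular to OA.
Rod angle: sinφ = −(r/L) sinθ ⇒ φ = -10.484°; ω_rod = −rω cosθ/√(L²−r²sin²θ) = -28.349 rad/s.
V_P = V_A + ω_rod × AP, with AP = 0.0614 m along the rod.
Components: V_Px = −rω sinθ − a·ω_rod·sinφ = -4.9701 m/s;  V_Py = rω cosθ + a·ω_rod·cosφ = +1.0955 m/s.
|V_P| = √(V_Px² + V_Py²) = 5.0894 m/s.

5.09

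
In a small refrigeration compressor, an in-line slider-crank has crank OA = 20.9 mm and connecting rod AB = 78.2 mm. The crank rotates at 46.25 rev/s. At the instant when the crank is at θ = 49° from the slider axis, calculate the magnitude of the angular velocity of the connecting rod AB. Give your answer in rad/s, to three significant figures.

ω = 290.6 rad/s (converted from 46.25 rev/s).
The rod makes angle φ with the slider axis where L sinφ = r sinθ; differentiating, L cosφ·φ̇ = r ω cosθ.
L cosφ = √(L² − r² sin²θ) = 0.076593 m.
|ω_rod| = r ω |cosθ| / √(L² − r² sin²θ) = 0.0209·290.6·0.65606/0.076593 = 52.023 rad/s.

52.0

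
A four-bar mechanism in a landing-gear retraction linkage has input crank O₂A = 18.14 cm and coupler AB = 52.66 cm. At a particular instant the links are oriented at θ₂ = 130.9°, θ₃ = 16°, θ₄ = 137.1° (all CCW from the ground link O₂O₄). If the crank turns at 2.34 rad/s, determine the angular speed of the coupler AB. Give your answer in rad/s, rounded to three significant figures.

ω₂ = 2.34 rad/s
Differentiating the loop-closure r₂e^{iθ₂}+r₃e^{iθ₃}=r₁+r₄e^{iθ₄} gives r₂ω₂e^{iθ₂}+r₃ω₃e^{iθ₃}=r₄ω₄e^{iθ₄}.
Eliminating the other unknown: ω₃ = r₂ω₂ sin(θ₄−θ₂) / [r₃ sin(θ₃−θ₄)].
Numerator sine = +0.10800; denominator sine = -0.85627.
Result = 0.1814·2.34·(+0.10800) / (0.5266·(-0.85627)) = -0.10167 rad/s; magnitude 0.10167 rad/s.

0.102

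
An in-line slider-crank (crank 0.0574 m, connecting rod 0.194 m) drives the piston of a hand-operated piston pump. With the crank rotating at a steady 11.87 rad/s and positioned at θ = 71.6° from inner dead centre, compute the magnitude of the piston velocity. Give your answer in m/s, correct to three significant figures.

ω = 11.87 rad/s
For an in-line slider-crank, x = r cosθ + √(L² − r² sin²θ), so v = −rω sinθ·[1 + r cosθ/√(L² − r² sin²θ)].
With r = 0.0574 m, L = 0.194 m, θ = 71.6°: √(L² − r² sin²θ) = 0.1862 m.
v = −0.0574·11.87·0.94888·[1 + 0.0574·0.31565/0.1862] = -0.70941 m/s.
|v| = 0.70941 m/s.

0.709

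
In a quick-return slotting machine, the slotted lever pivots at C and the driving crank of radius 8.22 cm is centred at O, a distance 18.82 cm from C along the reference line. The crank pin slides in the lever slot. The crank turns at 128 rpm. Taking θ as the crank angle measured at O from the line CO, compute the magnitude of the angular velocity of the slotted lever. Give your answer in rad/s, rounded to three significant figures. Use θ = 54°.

3.52

ω = 13.4 rad/s (from 128 rpm).
Crank pin A relative to C: A = (d + r cosθ, r sinθ); lever angle φ = atan2(r sinθ, d + r cosθ).
Differentiating tanφ: φ̇ = rω(d cosθ + r)/(d² + r² + 2dr cosθ).
d² + r² + 2dr cosθ = |CA|² = 0.0603622 m²;  d cosθ + r = +0.19282 m.
|ω_lever| = |0.0822·13.4·+0.19282| / 0.0603622 = 3.5197 rad/s.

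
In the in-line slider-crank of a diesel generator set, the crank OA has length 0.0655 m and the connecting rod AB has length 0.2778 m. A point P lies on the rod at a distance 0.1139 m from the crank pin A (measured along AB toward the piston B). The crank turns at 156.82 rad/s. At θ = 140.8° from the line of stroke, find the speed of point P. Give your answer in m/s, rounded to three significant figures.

7.62

ω = 156.8 rad/s.  Crank-pin speed |V_A| = rω = 10.272 m/s, perpendicular to OA.
Rod angle: sinφ = −(r/L) sinθ ⇒ φ = -8.570°; ω_rod = −rω cosθ/√(L²−r²sin²θ) = +28.977 rad/s.
V_P = V_A + ω_rod × AP, with AP = 0.1139 m along the rod.
Components: V_Px = −rω sinθ − a·ω_rod·sinφ = -6.0002 m/s;  V_Py = rω cosθ + a·ω_rod·cosφ = -4.6963 m/s.
|V_P| = √(V_Px² + V_Py²) = 7.6196 m/s.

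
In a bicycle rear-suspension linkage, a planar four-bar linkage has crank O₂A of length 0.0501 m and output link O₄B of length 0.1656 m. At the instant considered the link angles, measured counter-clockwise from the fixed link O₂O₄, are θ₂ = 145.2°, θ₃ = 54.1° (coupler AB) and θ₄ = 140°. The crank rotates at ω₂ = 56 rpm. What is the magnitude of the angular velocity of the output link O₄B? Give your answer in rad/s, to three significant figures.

1.78

ω₂ = 5.864 rad/s (from 56 rpm).
Differentiating the loop-closure r₂e^{iθ₂}+r₃e^{iθ₃}=r₁+r₄e^{iθ₄} gives r₂ω₂e^{iθ₂}+r₃ω₃e^{iθ₃}=r₄ω₄e^{iθ₄}.
Eliminating the other unknown: ω₄ = r₂ω₂ sin(θ₂−θ₃) / [r₄ sin(θ₄−θ₃)].
Numerator sine = +0.99982; denominator sine = +0.99744.
Result = 0.0501·5.864·(+0.99982) / (0.1656·(+0.99744)) = +1.7784 rad/s; magnitude 1.7784 rad/s.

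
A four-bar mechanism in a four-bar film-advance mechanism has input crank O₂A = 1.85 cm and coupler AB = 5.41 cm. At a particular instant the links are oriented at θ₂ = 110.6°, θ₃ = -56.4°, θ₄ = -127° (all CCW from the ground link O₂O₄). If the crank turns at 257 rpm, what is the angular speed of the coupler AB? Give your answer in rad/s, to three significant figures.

8.24

ω₂ = 26.91 rad/s (from 257 rpm).
Differentiating the loop-closure r₂e^{iθ₂}+r₃e^{iθ₃}=r₁+r₄e^{iθ₄} gives r₂ω₂e^{iθ₂}+r₃ω₃e^{iθ₃}=r₄ω₄e^{iθ₄}.
Eliminating the other unknown: ω₃ = r₂ω₂ sin(θ₄−θ₂) / [r₃ sin(θ₃−θ₄)].
Numerator sine = +0.84433; denominator sine = +0.94322.
Result = 0.0185·26.91·(+0.84433) / (0.0541·(+0.94322)) = +8.2382 rad/s; magnitude 8.2382 rad/s.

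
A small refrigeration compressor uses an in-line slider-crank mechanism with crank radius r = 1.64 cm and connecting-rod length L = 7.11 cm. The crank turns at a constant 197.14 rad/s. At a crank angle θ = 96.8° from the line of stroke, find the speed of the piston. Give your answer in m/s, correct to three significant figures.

3.12

ω = 197.1 rad/s
For an in-line slider-crank, x = r cosθ + √(L² − r² sin²θ), so v = −rω sinθ·[1 + r cosθ/√(L² − r² sin²θ)].
With r = 0.0164 m, L = 0.0711 m, θ = 96.8°: √(L² − r² sin²θ) = 0.06921 m.
v = −0.0164·197.1·0.99297·[1 + 0.0164·-0.11840/0.06921] = -3.1203 m/s.
|v| = 3.1203 m/s.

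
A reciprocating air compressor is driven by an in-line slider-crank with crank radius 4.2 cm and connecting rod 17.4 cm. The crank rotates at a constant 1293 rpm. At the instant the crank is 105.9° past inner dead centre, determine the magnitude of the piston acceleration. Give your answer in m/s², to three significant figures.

373

ω = 2π·1293/60 = 135.4 rad/s
x(θ) = r cosθ + √(L² − r² sin²θ); with ω constant, a = ω²·d²x/dθ².
d²x/dθ² = −r cosθ − r²(cos2θ)/√u − r⁴ sin²2θ/(4u^{3/2}),  u = L² − r² sin²θ = 0.0286444 m².
Substituting r = 0.042 m, L = 0.174 m, θ = 105.9°: d²x/dθ² = +0.02032 m.
a = ω²·d²x/dθ² = (135.4)²·(+0.02032) = +372.54 m/s²;  |a| = 372.54 m/s².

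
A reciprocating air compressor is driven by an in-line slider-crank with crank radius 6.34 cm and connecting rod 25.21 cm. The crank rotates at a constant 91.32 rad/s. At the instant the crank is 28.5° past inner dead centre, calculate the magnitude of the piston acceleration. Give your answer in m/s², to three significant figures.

539

ω = 91.32 rad/s
x(θ) = r cosθ + √(L² − r² sin²θ); with ω constant, a = ω²·d²x/dθ².
d²x/dθ² = −r cosθ − r²(cos2θ)/√u − r⁴ sin²2θ/(4u^{3/2}),  u = L² − r² sin²θ = 0.0626392 m².
Substituting r = 0.0634 m, L = 0.2521 m, θ = 28.5°: d²x/dθ² = -0.064645 m.
a = ω²·d²x/dθ² = (91.32)²·(-0.064645) = -539.1 m/s²;  |a| = 539.1 m/s².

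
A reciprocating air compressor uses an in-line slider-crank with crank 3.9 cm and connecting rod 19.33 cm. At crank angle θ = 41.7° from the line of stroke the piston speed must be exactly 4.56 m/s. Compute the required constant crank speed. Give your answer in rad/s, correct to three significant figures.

For an in-line slider-crank, |v_piston| = rω|sinθ|·[1 + r cosθ/√(L² − r² sin²θ)].
With r = 0.039 m, L = 0.1933 m, θ = 41.7°: the bracketed kinematic factor |dx/dθ| = 0.029888 m.
ω = v/|dx/dθ| = 4.56/0.029888 = 152.57 rad/s.

153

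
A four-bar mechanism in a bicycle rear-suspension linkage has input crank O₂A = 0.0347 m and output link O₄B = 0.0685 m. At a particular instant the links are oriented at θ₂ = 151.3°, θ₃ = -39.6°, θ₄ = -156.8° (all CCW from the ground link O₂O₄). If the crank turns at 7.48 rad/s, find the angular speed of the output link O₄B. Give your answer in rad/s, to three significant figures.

0.806

ω₂ = 7.48 rad/s
Differentiating the loop-closure r₂e^{iθ₂}+r₃e^{iθ₃}=r₁+r₄e^{iθ₄} gives r₂ω₂e^{iθ₂}+r₃ω₃e^{iθ₃}=r₄ω₄e^{iθ₄}.
Eliminating the other unknown: ω₄ = r₂ω₂ sin(θ₂−θ₃) / [r₄ sin(θ₄−θ₃)].
Numerator sine = -0.18910; denominator sine = -0.88942.
Result = 0.0347·7.48·(-0.18910) / (0.0685·(-0.88942)) = +0.80559 rad/s; magnitude 0.80559 rad/s.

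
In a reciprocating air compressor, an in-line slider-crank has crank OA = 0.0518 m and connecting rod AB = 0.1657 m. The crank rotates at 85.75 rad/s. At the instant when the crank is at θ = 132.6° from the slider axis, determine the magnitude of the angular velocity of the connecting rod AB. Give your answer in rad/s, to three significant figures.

18.6

ω = 85.75 rad/s
The rod makes angle φ with the slider axis where L sinφ = r sinθ; differentiating, L cosφ·φ̇ = r ω cosθ.
L cosφ = √(L² − r² sin²θ) = 0.16125 m.
|ω_rod| = r ω |cosθ| / √(L² − r² sin²θ) = 0.0518·85.75·0.67688/0.16125 = 18.645 rad/s.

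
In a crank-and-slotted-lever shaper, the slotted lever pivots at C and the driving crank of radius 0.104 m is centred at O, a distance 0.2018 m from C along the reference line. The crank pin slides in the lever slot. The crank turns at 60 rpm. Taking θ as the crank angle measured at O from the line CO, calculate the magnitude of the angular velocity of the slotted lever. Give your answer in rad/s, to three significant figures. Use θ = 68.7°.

1.73

ω = 6.283 rad/s (from 60 rpm).
Crank pin A relative to C: A = (d + r cosθ, r sinθ); lever angle φ = atan2(r sinθ, d + r cosθ).
Differentiating tanφ: φ̇ = rω(d cosθ + r)/(d² + r² + 2dr cosθ).
d² + r² + 2dr cosθ = |CA|² = 0.0667865 m²;  d cosθ + r = +0.1773 m.
|ω_lever| = |0.104·6.283·+0.1773| / 0.0667865 = 1.7348 rad/s.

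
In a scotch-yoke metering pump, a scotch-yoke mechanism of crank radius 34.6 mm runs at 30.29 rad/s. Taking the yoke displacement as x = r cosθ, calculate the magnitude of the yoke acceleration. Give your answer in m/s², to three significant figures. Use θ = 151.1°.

27.8

ω = 30.29 rad/s
x = r cosθ ⇒ ẍ = −rω² cosθ (ω constant).
|a| = rω²|cosθ| = 0.0346·(30.29)²·|cos 151.1°| = 27.792 m/s².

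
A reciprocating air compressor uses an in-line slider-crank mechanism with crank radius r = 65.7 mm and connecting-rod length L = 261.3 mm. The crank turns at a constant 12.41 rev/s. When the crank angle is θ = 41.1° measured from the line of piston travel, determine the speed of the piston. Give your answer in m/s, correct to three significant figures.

4.01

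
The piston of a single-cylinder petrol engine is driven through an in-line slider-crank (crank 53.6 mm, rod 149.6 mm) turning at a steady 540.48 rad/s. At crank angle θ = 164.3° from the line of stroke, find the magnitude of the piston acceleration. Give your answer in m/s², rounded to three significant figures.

10200

ω = 540.5 rad/s
x(θ) = r cosθ + √(L² − r² sin²θ); with ω constant, a = ω²·d²x/dθ².
d²x/dθ² = −r cosθ − r²(cos2θ)/√u − r⁴ sin²2θ/(4u^{3/2}),  u = L² − r² sin²θ = 0.0221698 m².
Substituting r = 0.0536 m, L = 0.1496 m, θ = 164.3°: d²x/dθ² = +0.034961 m.
a = ω²·d²x/dθ² = (540.5)²·(+0.034961) = +10213 m/s²;  |a| = 10213 m/s².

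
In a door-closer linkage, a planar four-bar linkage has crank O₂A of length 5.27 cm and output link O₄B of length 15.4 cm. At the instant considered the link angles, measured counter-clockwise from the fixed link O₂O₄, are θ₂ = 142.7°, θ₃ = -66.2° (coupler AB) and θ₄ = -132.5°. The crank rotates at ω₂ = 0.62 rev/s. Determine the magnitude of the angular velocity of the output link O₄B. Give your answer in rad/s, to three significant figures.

ω₂ = 3.896 rad/s (from 0.62 rev/s).
Differentiating the loop-closure r₂e^{iθ₂}+r₃e^{iθ₃}=r₁+r₄e^{iθ₄} gives r₂ω₂e^{iθ₂}+r₃ω₃e^{iθ₃}=r₄ω₄e^{iθ₄}.
Eliminating the other unknown: ω₄ = r₂ω₂ sin(θ₂−θ₃) / [r₄ sin(θ₄−θ₃)].
Numerator sine = -0.48328; denominator sine = -0.91566.
Result = 0.0527·3.896·(-0.48328) / (0.154·(-0.91566)) = +0.7036 rad/s; magnitude 0.7036 rad/s.

0.704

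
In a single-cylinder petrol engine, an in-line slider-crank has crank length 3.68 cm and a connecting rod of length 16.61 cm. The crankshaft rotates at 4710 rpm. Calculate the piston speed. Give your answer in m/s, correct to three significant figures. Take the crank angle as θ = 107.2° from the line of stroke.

16.2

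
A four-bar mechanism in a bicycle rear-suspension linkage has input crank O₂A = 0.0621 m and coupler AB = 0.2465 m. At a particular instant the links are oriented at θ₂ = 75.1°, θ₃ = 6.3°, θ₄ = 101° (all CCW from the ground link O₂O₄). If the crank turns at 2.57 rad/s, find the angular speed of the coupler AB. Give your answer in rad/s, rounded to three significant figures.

ω₂ = 2.57 rad/s
Differentiating the loop-closure r₂e^{iθ₂}+r₃e^{iθ₃}=r₁+r₄e^{iθ₄} gives r₂ω₂e^{iθ₂}+r₃ω₃e^{iθ₃}=r₄ω₄e^{iθ₄}.
Eliminating the other unknown: ω₃ = r₂ω₂ sin(θ₄−θ₂) / [r₃ sin(θ₃−θ₄)].
Numerator sine = +0.43680; denominator sine = -0.99664.
Result = 0.0621·2.57·(+0.43680) / (0.2465·(-0.99664)) = -0.28376 rad/s; magnitude 0.28376 rad/s.

0.284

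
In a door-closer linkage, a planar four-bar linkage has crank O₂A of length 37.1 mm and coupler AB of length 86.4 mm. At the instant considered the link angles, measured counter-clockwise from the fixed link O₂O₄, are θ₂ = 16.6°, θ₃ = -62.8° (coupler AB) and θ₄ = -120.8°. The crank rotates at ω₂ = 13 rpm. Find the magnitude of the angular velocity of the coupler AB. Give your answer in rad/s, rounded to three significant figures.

ω₂ = 1.361 rad/s (from 13 rpm).
Differentiating the loop-closure r₂e^{iθ₂}+r₃e^{iθ₃}=r₁+r₄e^{iθ₄} gives r₂ω₂e^{iθ₂}+r₃ω₃e^{iθ₃}=r₄ω₄e^{iθ₄}.
Eliminating the other unknown: ω₃ = r₂ω₂ sin(θ₄−θ₂) / [r₃ sin(θ₃−θ₄)].
Numerator sine = -0.67688; denominator sine = +0.84805.
Result = 0.0371·1.361·(-0.67688) / (0.0864·(+0.84805)) = -0.46657 rad/s; magnitude 0.46657 rad/s.

0.467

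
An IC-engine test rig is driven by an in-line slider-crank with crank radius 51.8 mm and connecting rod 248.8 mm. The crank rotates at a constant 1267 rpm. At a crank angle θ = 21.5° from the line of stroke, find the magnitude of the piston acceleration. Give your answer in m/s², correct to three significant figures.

ω = 2π·1267/60 = 132.7 rad/s
x(θ) = r cosθ + √(L² − r² sin²θ); with ω constant, a = ω²·d²x/dθ².
d²x/dθ² = −r cosθ − r²(cos2θ)/√u − r⁴ sin²2θ/(4u^{3/2}),  u = L² − r² sin²θ = 0.061541 m².
Substituting r = 0.0518 m, L = 0.2488 m, θ = 21.5°: d²x/dθ² = -0.056161 m.
a = ω²·d²x/dθ² = (132.7)²·(-0.056161) = -988.66 m/s²;  |a| = 988.66 m/s².

989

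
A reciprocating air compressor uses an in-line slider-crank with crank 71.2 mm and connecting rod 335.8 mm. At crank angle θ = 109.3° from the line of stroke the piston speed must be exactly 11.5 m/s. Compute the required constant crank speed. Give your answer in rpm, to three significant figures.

1760

For an in-line slider-crank, |v_piston| = rω|sinθ|·[1 + r cosθ/√(L² − r² sin²θ)].
With r = 0.0712 m, L = 0.3358 m, θ = 109.3°: the bracketed kinematic factor |dx/dθ| = 0.062392 m.
ω = v/|dx/dθ| = 11.5/0.062392 = 184.32 rad/s.
N = 60ω/(2π) = 1760.1 rpm.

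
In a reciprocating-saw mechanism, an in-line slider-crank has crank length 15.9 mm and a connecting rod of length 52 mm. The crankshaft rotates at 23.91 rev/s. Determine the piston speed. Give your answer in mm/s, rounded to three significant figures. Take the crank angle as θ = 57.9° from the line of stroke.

2360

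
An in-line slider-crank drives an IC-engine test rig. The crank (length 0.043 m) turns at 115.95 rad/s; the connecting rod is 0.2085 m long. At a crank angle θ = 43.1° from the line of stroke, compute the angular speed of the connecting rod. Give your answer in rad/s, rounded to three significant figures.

17.6

ω = 116 rad/s
The rod makes angle φ with the slider axis where L sinφ = r sinθ; differentiating, L cosφ·φ̇ = r ω cosθ.
L cosφ = √(L² − r² sin²θ) = 0.20642 m.
|ω_rod| = r ω |cosθ| / √(L² − r² sin²θ) = 0.043·116·0.73016/0.20642 = 17.636 rad/s.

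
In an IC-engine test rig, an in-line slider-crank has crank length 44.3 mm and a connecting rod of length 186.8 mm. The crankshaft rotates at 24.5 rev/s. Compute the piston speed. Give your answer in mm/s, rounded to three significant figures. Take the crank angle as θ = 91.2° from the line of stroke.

ω = 2π·24.5 = 153.9 rad/s
For an in-line slider-crank, x = r cosθ + √(L² − r² sin²θ), so v = −rω sinθ·[1 + r cosθ/√(L² − r² sin²θ)].
With r = 0.0443 m, L = 0.1868 m, θ = 91.2°: √(L² − r² sin²θ) = 0.18147 m.
v = −0.0443·153.9·0.99978·[1 + 0.0443·-0.02094/0.18147] = -6.7831 m/s.
|v| = 6.7831 m/s = 6783.1 mm/s.

6780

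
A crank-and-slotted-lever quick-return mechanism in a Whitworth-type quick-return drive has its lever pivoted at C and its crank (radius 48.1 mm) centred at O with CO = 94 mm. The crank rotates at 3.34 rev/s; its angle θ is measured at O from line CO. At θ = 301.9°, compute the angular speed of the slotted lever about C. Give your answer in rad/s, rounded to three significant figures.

6.20

ω = 20.99 rad/s (from 3.34 rev/s).
Crank pin A relative to C: A = (d + r cosθ, r sinθ); lever angle φ = atan2(r sinθ, d + r cosθ).
Differentiating tanφ: φ̇ = rω(d cosθ + r)/(d² + r² + 2dr cosθ).
d² + r² + 2dr cosθ = |CA|² = 0.0159282 m²;  d cosθ + r = +0.097773 m.
|ω_lever| = |0.0481·20.99·+0.097773| / 0.0159282 = 6.1962 rad/s.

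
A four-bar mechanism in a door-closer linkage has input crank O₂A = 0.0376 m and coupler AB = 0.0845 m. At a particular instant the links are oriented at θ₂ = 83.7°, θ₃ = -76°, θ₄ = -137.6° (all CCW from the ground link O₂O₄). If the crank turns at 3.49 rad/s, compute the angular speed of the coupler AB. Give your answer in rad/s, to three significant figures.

ω₂ = 3.49 rad/s
Differentiating the loop-closure r₂e^{iθ₂}+r₃e^{iθ₃}=r₁+r₄e^{iθ₄} gives r₂ω₂e^{iθ₂}+r₃ω₃e^{iθ₃}=r₄ω₄e^{iθ₄}.
Eliminating the other unknown: ω₃ = r₂ω₂ sin(θ₄−θ₂) / [r₃ sin(θ₃−θ₄)].
Numerator sine = +0.66000; denominator sine = +0.87965.
Result = 0.0376·3.49·(+0.66000) / (0.0845·(+0.87965)) = +1.1652 rad/s; magnitude 1.1652 rad/s.

1.17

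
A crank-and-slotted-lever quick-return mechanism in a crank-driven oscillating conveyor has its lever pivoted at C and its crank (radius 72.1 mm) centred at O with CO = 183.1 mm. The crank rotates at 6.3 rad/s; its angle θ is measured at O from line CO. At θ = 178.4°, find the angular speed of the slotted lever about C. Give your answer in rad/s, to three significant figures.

ω = 6.3 rad/s
Crank pin A relative to C: A = (d + r cosθ, r sinθ); lever angle φ = atan2(r sinθ, d + r cosθ).
Differentiating tanφ: φ̇ = rω(d cosθ + r)/(d² + r² + 2dr cosθ).
d² + r² + 2dr cosθ = |CA|² = 0.0123313 m²;  d cosθ + r = -0.11093 m.
|ω_lever| = |0.0721·6.3·-0.11093| / 0.0123313 = 4.0861 rad/s.

4.09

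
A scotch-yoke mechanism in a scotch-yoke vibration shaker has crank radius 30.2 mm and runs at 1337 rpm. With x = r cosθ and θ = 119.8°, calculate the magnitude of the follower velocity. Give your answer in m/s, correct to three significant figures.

3.67

ω = 140 rad/s (from 1337 rpm).
x = r cosθ ⇒ ẋ = −rω sinθ.
|v| = rω|sinθ| = 0.0302·140·|sin 119.8°| = 3.6692 m/s.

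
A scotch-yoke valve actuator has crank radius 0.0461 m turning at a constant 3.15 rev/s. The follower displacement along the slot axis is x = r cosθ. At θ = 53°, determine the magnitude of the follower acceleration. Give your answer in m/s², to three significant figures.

ω = 19.79 rad/s (from 3.15 rev/s).
x = r cosθ ⇒ ẍ = −rω² cosθ (ω constant).
|a| = rω²|cosθ| = 0.0461·(19.79)²·|cos 53°| = 10.868 m/s².

10.9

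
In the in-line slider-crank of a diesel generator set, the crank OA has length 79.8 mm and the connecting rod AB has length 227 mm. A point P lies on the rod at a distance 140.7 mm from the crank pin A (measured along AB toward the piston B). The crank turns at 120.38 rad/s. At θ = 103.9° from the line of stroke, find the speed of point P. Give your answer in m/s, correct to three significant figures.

ω = 120.4 rad/s.  Crank-pin speed |V_A| = rω = 9.6063 m/s, perpendicular to OA.
Rod angle: sinφ = −(r/L) sinθ ⇒ φ = -19.953°; ω_rod = −rω cosθ/√(L²−r²sin²θ) = +10.815 rad/s.
V_P = V_A + ω_rod × AP, with AP = 0.1407 m along the rod.
Components: V_Px = −rω sinθ − a·ω_rod·sinφ = -8.8057 m/s;  V_Py = rω cosθ + a·ω_rod·cosφ = -0.87734 m/s.
|V_P| = √(V_Px² + V_Py²) = 8.8493 m/s.

8.85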